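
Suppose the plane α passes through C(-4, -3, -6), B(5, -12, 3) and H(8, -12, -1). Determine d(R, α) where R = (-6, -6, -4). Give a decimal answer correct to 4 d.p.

CB = (9, -9, 9), CH = (12, -9, 5); a normal to α is CB × CH = (36, 63, 27).
Using C: α has equation 36x + 63y + 27z = -495.
n·R − d = (36)·(-6) + (63)·(-6) + (27)·(-4) − (-495) = -207; |n| = √5994.
Distance = |-207| / √5994 = 207/√5994 ≈ 2.6737.

2.6737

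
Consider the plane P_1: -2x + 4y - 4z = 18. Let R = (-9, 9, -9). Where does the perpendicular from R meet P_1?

Foot = R − λn with λ = (n·R − d)/|n|² = (90 − 18)/36 = 2.
Foot = (-9, 9, -9) − 2·(-2, 4, -4) = (-5, 1, -1).

(-5, 1, -1)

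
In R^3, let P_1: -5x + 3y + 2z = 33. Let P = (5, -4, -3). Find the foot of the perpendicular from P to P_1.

Foot = P − λn with λ = (n·P − d)/|n|² = (-43 − 33)/38 = -2.
Foot = (5, -4, -3) − (-2)·(-5, 3, 2) = (-5, 2, 1).

(-5, 2, 1)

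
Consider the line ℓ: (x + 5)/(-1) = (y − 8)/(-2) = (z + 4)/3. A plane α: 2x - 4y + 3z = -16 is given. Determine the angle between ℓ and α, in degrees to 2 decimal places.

48.11

ℓ has direction (-1, -2, 3) through (-5, 8, -4).
sin θ = |n·v| / (|n||v|) = |15| / (√29 · √14) = 0.74444.
θ ≈ 48.11°.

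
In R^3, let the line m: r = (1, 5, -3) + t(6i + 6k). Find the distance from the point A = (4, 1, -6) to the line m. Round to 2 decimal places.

5.83

Taking (1, 5, -3) on m with direction v = (6, 0, 6): w = A − (1, 5, -3) = (3, -4, -3), and w × v = (-24, -36, 24).
Distance = |w × v| / |v| = √2448 / √72 ≈ 5.83.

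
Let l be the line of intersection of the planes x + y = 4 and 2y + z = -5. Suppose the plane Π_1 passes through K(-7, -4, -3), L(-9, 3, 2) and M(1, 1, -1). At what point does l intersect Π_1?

Direction of l: (1, 1, 0) × (0, 2, 1) = (1, -1, 2).
A point on l: solving the two plane equations with x = 3 gives (3, 1, -7).
KL = (-2, 7, 5), KM = (8, 5, 2); a normal to Π_1 is KL × KM = (-11, 44, -66).
Using K: Π_1 has equation -11x + 44y - 66z = 99.
Substitute r = (3, 1, -7) + t(1, -1, 2) into the plane: 473 + (-187)t = 99, so t = 2.
Intersection: (3, 1, -7) + 2·(1, -1, 2) = (5, -1, -3).

(5, -1, -3)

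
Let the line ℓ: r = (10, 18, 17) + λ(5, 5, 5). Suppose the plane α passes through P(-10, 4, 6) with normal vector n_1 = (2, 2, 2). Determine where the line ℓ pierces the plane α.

α: n_1·r = n_1·P gives 2x + 2y + 2z = 0.
Substitute r = (10, 18, 17) + t(5, 5, 5) into the plane: 90 + 30t = 0, so t = -3.
Intersection: (10, 18, 17) + (-3)·(5, 5, 5) = (-5, 3, 2).

(-5, 3, 2)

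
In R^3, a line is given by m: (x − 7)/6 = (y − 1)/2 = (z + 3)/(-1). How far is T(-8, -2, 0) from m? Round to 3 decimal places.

1.988

m has direction (6, 2, -1) through (7, 1, -3).
Taking (7, 1, -3) on m with direction v = (6, 2, -1): w = T − (7, 1, -3) = (-15, -3, 3), and w × v = (-3, 3, -12).
Distance = |w × v| / |v| = √162 / √41 ≈ 1.988.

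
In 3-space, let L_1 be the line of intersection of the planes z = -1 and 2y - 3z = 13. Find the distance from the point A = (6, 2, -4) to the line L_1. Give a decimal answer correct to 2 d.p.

Direction of L_1: (0, 0, 1) × (0, 2, -3) = (-2, 0, 0).
A point on L_1: solving the two plane equations with x = 5 gives (5, 5, -1).
Taking (5, 5, -1) on L_1 with direction v = (-2, 0, 0): w = A − (5, 5, -1) = (1, -3, -3), and w × v = (0, 6, -6).
Distance = |w × v| / |v| = √72 / √4 ≈ 4.24.

4.24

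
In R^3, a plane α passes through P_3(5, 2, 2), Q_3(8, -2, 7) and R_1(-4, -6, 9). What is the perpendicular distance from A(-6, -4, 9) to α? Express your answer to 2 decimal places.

P_3Q_3 = (3, -4, 5), P_3R_1 = (-9, -8, 7); a normal to α is P_3Q_3 × P_3R_1 = (12, -66, -60).
Using P_3: α has equation 12x - 66y - 60z = -192.
n·A − d = (12)·(-6) + (-66)·(-4) + (-60)·(9) − (-192) = -156; |n| = √8100.
Distance = |-156| / √8100 = 156/√8100 ≈ 1.73.

1.73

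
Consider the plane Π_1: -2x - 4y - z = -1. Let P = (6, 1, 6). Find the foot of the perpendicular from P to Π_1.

(4, -3, 5)

Foot = P − λn with λ = (n·P − d)/|n|² = (-22 − (-1))/21 = -1.
Foot = (6, 1, 6) − (-1)·(-2, -4, -1) = (4, -3, 5).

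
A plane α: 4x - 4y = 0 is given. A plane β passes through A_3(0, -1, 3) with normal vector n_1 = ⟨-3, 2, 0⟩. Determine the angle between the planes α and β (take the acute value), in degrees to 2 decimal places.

β: n_1·r = n_1·A_3 gives -3x + 2y = -2.
cos θ = |n₁·n₂| / (|n₁||n₂|) = |-20| / (√32 · √13).
θ = arccos(0.98058) ≈ 11.31°.

11.31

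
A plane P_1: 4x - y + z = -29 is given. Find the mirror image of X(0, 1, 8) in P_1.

λ = (n·X − d)/|n|² = (7 − (-29))/18 = 2.
Reflection = X − 2λn = (0, 1, 8) − 4·(4, -1, 1) = (-16, 5, 4).

(-16, 5, 4)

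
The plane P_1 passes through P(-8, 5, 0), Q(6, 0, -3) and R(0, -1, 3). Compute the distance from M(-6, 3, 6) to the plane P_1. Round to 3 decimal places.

2.305

PQ = (14, -5, -3), PR = (8, -6, 3); a normal to P_1 is PQ × PR = (-33, -66, -44).
Using P: P_1 has equation -33x - 66y - 44z = -66.
n·M − d = (-33)·(-6) + (-66)·(3) + (-44)·(6) − (-66) = -198; |n| = √7381.
Distance = |-198| / √7381 = 198/√7381 ≈ 2.305.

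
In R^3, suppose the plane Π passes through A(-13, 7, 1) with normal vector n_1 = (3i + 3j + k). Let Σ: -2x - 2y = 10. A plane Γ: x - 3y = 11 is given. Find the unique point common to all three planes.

(-1, -4, -2)

Π: n_1·r = n_1·A gives 3x + 3y + z = -17.
Solving the 3×3 linear system 3x + 3y + z = -17, -2x - 2y = 10, x - 3y = 11 (e.g. by elimination or Cramer's rule, determinant = 8) gives (-1, -4, -2).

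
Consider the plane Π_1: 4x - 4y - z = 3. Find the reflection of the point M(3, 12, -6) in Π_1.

λ = (n·M − d)/|n|² = (-30 − 3)/33 = -1.
Reflection = M − 2λn = (3, 12, -6) − (-2)·(4, -4, -1) = (11, 4, -8).

(11, 4, -8)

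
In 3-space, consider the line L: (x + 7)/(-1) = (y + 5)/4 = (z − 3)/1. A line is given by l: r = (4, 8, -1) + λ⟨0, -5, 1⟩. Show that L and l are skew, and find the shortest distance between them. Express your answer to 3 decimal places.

8.894

L has direction (-1, 4, 1) through (-7, -5, 3).
Common perpendicular direction n = (-1, 4, 1) × (0, -5, 1) = (9, 1, 5).
With w = (4, 8, -1) − (-7, -5, 3) = (11, 13, -4), w · n = 92.
Since n ≠ 0 the lines are not parallel, and w · n = 92 ≠ 0 so they do not intersect; hence they are skew.
Distance = |w · n| / |n| = |92| / √107 ≈ 8.894.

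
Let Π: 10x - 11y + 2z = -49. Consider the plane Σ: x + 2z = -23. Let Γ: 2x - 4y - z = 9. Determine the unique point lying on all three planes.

Solving the 3×3 linear system 10x - 11y + 2z = -49, x + 2z = -23, 2x - 4y - z = 9 (e.g. by elimination or Cramer's rule, determinant = 17) gives (-9, -5, -7).

(-9, -5, -7)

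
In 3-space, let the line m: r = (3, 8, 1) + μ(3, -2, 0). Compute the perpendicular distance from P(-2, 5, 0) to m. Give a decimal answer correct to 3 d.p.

5.364

Taking (3, 8, 1) on m with direction v = (3, -2, 0): w = P − (3, 8, 1) = (-5, -3, -1), and w × v = (-2, -3, 19).
Distance = |w × v| / |v| = √374 / √13 ≈ 5.364.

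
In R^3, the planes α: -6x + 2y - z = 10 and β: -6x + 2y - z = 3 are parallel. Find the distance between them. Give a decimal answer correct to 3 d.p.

1.093

Same normal n = (-6, 2, -1) with |n| = √41; distance = |10 − 3| / |n| = 7/√41 ≈ 1.093.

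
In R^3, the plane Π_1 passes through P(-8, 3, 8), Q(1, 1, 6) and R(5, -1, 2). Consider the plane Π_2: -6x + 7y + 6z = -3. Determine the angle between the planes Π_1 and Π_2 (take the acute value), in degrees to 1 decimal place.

PQ = (9, -2, -2), PR = (13, -4, -6); a normal to Π_1 is PQ × PR = (4, 28, -10).
Using P: Π_1 has equation 4x + 28y - 10z = -28.
cos θ = |n₁·n₂| / (|n₁||n₂|) = |112| / (√900 · √121).
θ = arccos(0.33939) ≈ 70.2°.

70.2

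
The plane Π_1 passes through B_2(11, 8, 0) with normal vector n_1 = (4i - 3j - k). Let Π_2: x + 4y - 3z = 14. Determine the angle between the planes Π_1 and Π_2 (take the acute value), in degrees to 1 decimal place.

Π_1: n_1·r = n_1·B_2 gives 4x - 3y - z = 20.
cos θ = |n₁·n₂| / (|n₁||n₂|) = |-5| / (√26 · √26).
θ = arccos(0.19231) ≈ 78.9°.

78.9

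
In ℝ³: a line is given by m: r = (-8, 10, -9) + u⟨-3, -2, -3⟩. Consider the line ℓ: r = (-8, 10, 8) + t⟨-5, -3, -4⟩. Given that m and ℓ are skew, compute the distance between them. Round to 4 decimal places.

Common perpendicular direction n = (-3, -2, -3) × (-5, -3, -4) = (-1, 3, -1).
With w = (-8, 10, 8) − (-8, 10, -9) = (0, 0, 17), w · n = -17.
Distance = |w · n| / |n| = |-17| / √11 ≈ 5.1257.

5.1257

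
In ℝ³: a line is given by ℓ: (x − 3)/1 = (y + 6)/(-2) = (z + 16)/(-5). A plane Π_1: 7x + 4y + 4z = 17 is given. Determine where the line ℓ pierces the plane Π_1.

ℓ has direction (1, -2, -5) through (3, -6, -16).
Substitute r = (3, -6, -16) + t(1, -2, -5) into the plane: -67 + (-21)t = 17, so t = -4.
Intersection: (3, -6, -16) + (-4)·(1, -2, -5) = (-1, 2, 4).

(-1, 2, 4)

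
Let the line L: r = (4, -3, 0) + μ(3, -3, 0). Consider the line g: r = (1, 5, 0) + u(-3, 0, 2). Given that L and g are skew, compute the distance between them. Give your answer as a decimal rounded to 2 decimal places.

2.43

Common perpendicular direction n = (3, -3, 0) × (-3, 0, 2) = (-6, -6, -9).
With w = (1, 5, 0) − (4, -3, 0) = (-3, 8, 0), w · n = -30.
Distance = |w · n| / |n| = |-30| / √153 ≈ 2.43.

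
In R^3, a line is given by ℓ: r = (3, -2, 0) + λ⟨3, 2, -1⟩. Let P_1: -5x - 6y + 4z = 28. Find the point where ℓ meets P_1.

Substitute r = (3, -2, 0) + t(3, 2, -1) into the plane: -3 + (-31)t = 28, so t = -1.
Intersection: (3, -2, 0) + (-1)·(3, 2, -1) = (0, -4, 1).

(0, -4, 1)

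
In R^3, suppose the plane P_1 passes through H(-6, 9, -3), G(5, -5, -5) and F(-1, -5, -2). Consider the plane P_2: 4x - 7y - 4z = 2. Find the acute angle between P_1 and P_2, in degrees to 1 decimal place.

HG = (11, -14, -2), HF = (5, -14, 1); a normal to P_1 is HG × HF = (-42, -21, -84).
Using H: P_1 has equation -42x - 21y - 84z = 315.
cos θ = |n₁·n₂| / (|n₁||n₂|) = |315| / (√9261 · √81).
θ = arccos(0.36370) ≈ 68.7°.

68.7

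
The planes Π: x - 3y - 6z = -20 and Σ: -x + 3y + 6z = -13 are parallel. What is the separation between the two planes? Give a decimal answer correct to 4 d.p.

4.8656

Rescale Σ by 1/(-1): x - 3y - 6z = 13. Then distance = |-20 − 13| / √46 ≈ 4.8656.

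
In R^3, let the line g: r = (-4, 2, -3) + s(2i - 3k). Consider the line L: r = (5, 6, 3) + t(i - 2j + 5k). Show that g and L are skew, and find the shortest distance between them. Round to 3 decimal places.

Common perpendicular direction n = (2, 0, -3) × (1, -2, 5) = (-6, -13, -4).
With w = (5, 6, 3) − (-4, 2, -3) = (9, 4, 6), w · n = -130.
Since n ≠ 0 the lines are not parallel, and w · n = -130 ≠ 0 so they do not intersect; hence they are skew.
Distance = |w · n| / |n| = |-130| / √221 ≈ 8.745.

8.745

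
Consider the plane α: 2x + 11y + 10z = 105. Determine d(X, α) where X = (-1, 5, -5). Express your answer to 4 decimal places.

6.8000

n·X − d = (2)·(-1) + (11)·(5) + (10)·(-5) − 105 = -102; |n| = √225.
Distance = |-102| / √225 = 102/√225 ≈ 6.8000.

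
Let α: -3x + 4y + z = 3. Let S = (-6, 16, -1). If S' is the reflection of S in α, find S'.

λ = (n·S − d)/|n|² = (81 − 3)/26 = 3.
Reflection = S − 2λn = (-6, 16, -1) − 6·(-3, 4, 1) = (12, -8, -7).

(12, -8, -7)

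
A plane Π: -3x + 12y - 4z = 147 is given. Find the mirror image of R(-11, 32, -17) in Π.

(1, -16, -1)

λ = (n·R − d)/|n|² = (485 − 147)/169 = 2.
Reflection = R − 2λn = (-11, 32, -17) − 4·(-3, 12, -4) = (1, -16, -1).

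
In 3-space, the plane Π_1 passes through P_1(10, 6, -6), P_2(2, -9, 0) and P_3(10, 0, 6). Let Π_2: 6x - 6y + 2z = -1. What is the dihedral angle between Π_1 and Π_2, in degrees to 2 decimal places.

30.86

P_1P_2 = (-8, -15, 6), P_1P_3 = (0, -6, 12); a normal to Π_1 is P_1P_2 × P_1P_3 = (-144, 96, 48).
Using P_1: Π_1 has equation -144x + 96y + 48z = -1152.
cos θ = |n₁·n₂| / (|n₁||n₂|) = |-1344| / (√32256 · √76).
θ = arccos(0.85840) ≈ 30.86°.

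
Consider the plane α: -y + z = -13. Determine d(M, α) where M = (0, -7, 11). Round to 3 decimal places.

21.920

n·M − d = (0)·(0) + (-1)·(-7) + (1)·(11) − (-13) = 31; |n| = √2.
Distance = |31| / √2 = 31/√2 ≈ 21.920.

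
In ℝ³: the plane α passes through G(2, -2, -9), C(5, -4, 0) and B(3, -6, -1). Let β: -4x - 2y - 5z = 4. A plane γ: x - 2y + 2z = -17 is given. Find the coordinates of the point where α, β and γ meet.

GC = (3, -2, 9), GB = (1, -4, 8); a normal to α is GC × GB = (20, -15, -10).
Using G: α has equation 20x - 15y - 10z = 160.
Solving the 3×3 linear system 20x - 15y - 10z = 160, -4x - 2y - 5z = 4, x - 2y + 2z = -17 (e.g. by elimination or Cramer's rule, determinant = -425) gives (7, 4, -8).

(7, 4, -8)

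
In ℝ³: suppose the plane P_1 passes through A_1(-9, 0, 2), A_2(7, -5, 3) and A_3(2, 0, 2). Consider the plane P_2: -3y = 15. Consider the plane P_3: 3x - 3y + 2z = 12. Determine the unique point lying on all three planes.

A_1A_2 = (16, -5, 1), A_1A_3 = (11, 0, 0); a normal to P_1 is A_1A_2 × A_1A_3 = (0, 11, 55).
Using A_1: P_1 has equation 11y + 55z = 110.
Solving the 3×3 linear system 11y + 55z = 110, -3y = 15, 3x - 3y + 2z = 12 (e.g. by elimination or Cramer's rule, determinant = 495) gives (-3, -5, 3).

(-3, -5, 3)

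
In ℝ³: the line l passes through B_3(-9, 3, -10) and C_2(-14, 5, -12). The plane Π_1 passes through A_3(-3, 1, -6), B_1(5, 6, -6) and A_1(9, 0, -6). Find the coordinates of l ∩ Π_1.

A direction vector for l is C_2 − B_3 = (-5, 2, -2).
A_3B_1 = (8, 5, 0), A_3A_1 = (12, -1, 0); a normal to Π_1 is A_3B_1 × A_3A_1 = (0, 0, -68).
Using A_3: Π_1 has equation -68z = 408.
Substitute r = (-9, 3, -10) + t(-5, 2, -2) into the plane: 680 + 136t = 408, so t = -2.
Intersection: (-9, 3, -10) + (-2)·(-5, 2, -2) = (1, -1, -6).

(1, -1, -6)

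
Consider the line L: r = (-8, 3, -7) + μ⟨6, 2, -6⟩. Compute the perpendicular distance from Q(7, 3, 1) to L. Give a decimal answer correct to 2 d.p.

16.30

Taking (-8, 3, -7) on L with direction v = (6, 2, -6): w = Q − (-8, 3, -7) = (15, 0, 8), and w × v = (-16, 138, 30).
Distance = |w × v| / |v| = √20200 / √76 ≈ 16.30.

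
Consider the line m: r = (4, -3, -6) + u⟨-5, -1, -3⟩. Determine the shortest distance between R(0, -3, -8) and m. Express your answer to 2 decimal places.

0.83

Taking (4, -3, -6) on m with direction v = (-5, -1, -3): w = R − (4, -3, -6) = (-4, 0, -2), and w × v = (-2, -2, 4).
Distance = |w × v| / |v| = √24 / √35 ≈ 0.83.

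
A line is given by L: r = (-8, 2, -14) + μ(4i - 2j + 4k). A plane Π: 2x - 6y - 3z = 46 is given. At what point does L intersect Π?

Substitute r = (-8, 2, -14) + t(4, -2, 4) into the plane: 14 + 8t = 46, so t = 4.
Intersection: (-8, 2, -14) + 4·(4, -2, 4) = (8, -6, 2).

(8, -6, 2)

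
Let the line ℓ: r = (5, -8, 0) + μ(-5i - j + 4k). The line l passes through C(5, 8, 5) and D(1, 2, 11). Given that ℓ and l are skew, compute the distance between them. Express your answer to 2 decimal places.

10.24

A direction vector for l is D − C = (-4, -6, 6).
Common perpendicular direction n = (-5, -1, 4) × (-4, -6, 6) = (18, 14, 26).
With w = (5, 8, 5) − (5, -8, 0) = (0, 16, 5), w · n = 354.
Distance = |w · n| / |n| = |354| / √1196 ≈ 10.24.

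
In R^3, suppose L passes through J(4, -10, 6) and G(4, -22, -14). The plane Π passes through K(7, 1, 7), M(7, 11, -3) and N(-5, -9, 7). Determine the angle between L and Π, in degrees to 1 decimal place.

56.7

A direction vector for L is G − J = (0, -12, -20).
KM = (0, 10, -10), KN = (-12, -10, 0); a normal to Π is KM × KN = (-100, 120, 120).
Using K: Π has equation -100x + 120y + 120z = 260.
sin θ = |n·v| / (|n||v|) = |-3840| / (√38800 · √544) = 0.83583.
θ ≈ 56.7°.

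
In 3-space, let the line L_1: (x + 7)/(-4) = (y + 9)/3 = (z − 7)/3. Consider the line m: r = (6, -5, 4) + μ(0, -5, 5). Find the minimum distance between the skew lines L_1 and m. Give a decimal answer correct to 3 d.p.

L_1 has direction (-4, 3, 3) through (-7, -9, 7).
Common perpendicular direction n = (-4, 3, 3) × (0, -5, 5) = (30, 20, 20).
With w = (6, -5, 4) − (-7, -9, 7) = (13, 4, -3), w · n = 410.
Distance = |w · n| / |n| = |410| / √1700 ≈ 9.944.

9.944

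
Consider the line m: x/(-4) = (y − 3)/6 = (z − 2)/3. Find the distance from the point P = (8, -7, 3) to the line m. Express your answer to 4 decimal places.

5.9285

m has direction (-4, 6, 3) through (0, 3, 2).
Taking (0, 3, 2) on m with direction v = (-4, 6, 3): w = P − (0, 3, 2) = (8, -10, 1), and w × v = (-36, -28, 8).
Distance = |w × v| / |v| = √2144 / √61 ≈ 5.9285.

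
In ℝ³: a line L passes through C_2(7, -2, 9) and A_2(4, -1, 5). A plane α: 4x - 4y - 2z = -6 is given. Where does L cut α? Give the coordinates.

(-2, 1, -3)

A direction vector for L is A_2 − C_2 = (-3, 1, -4).
Substitute r = (7, -2, 9) + t(-3, 1, -4) into the plane: 18 + (-8)t = -6, so t = 3.
Intersection: (7, -2, 9) + 3·(-3, 1, -4) = (-2, 1, -3).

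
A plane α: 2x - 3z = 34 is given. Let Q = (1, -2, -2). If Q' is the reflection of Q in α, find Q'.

λ = (n·Q − d)/|n|² = (8 − 34)/13 = -2.
Reflection = Q − 2λn = (1, -2, -2) − (-4)·(2, 0, -3) = (9, -2, -14).

(9, -2, -14)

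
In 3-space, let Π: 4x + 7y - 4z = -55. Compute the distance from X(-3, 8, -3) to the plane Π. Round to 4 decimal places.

n·X − d = (4)·(-3) + (7)·(8) + (-4)·(-3) − (-55) = 111; |n| = √81.
Distance = |111| / √81 = 111/√81 ≈ 12.3333.

12.3333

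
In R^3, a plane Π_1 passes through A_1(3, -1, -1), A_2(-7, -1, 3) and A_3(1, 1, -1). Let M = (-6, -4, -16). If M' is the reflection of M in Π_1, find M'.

(6, 8, 14)

A_1A_2 = (-10, 0, 4), A_1A_3 = (-2, 2, 0); a normal to Π_1 is A_1A_2 × A_1A_3 = (-8, -8, -20).
Using A_1: Π_1 has equation -8x - 8y - 20z = 4.
λ = (n·M − d)/|n|² = (400 − 4)/528 = 3/4.
Reflection = M − 2λn = (-6, -4, -16) − (3/2)·(-8, -8, -20) = (6, 8, 14).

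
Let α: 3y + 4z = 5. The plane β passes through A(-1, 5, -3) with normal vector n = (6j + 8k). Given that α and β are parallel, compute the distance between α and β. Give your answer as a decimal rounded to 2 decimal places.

β: n·r = n·A gives 6y + 8z = 6.
Rescale β by 1/2: 3y + 4z = 3. Then distance = |5 − 3| / √25 ≈ 0.40.

0.40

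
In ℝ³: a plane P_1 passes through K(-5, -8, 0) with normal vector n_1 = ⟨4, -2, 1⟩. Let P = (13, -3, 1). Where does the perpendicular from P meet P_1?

P_1: n_1·r = n_1·K gives 4x - 2y + z = -4.
Foot = P − λn with λ = (n·P − d)/|n|² = (59 − (-4))/21 = 3.
Foot = (13, -3, 1) − 3·(4, -2, 1) = (1, 3, -2).

(1, 3, -2)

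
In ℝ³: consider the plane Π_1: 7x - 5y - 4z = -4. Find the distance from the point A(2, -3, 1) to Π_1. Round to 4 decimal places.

n·A − d = (7)·(2) + (-5)·(-3) + (-4)·(1) − (-4) = 29; |n| = √90.
Distance = |29| / √90 = 29/√90 ≈ 3.0569.

3.0569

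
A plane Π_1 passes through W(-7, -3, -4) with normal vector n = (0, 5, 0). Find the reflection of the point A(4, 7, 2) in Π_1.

Π_1: n·r = n·W gives 5y = -15.
λ = (n·A − d)/|n|² = (35 − (-15))/25 = 2.
Reflection = A − 2λn = (4, 7, 2) − 4·(0, 5, 0) = (4, -13, 2).

(4, -13, 2)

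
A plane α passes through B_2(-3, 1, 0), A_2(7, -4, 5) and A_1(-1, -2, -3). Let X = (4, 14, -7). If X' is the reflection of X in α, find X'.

(-14, -10, 5)

B_2A_2 = (10, -5, 5), B_2A_1 = (2, -3, -3); a normal to α is B_2A_2 × B_2A_1 = (30, 40, -20).
Using B_2: α has equation 30x + 40y - 20z = -50.
λ = (n·X − d)/|n|² = (820 − (-50))/2900 = 3/10.
Reflection = X − 2λn = (4, 14, -7) − (3/5)·(30, 40, -20) = (-14, -10, 5).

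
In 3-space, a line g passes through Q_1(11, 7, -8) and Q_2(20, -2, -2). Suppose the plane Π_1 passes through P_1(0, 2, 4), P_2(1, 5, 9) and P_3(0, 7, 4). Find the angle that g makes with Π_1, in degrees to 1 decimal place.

A direction vector for g is Q_2 − Q_1 = (9, -9, 6).
P_1P_2 = (1, 3, 5), P_1P_3 = (0, 5, 0); a normal to Π_1 is P_1P_2 × P_1P_3 = (-25, 0, 5).
Using P_1: Π_1 has equation -25x + 5z = 20.
sin θ = |n·v| / (|n||v|) = |-195| / (√650 · √198) = 0.54356.
θ ≈ 32.9°.

32.9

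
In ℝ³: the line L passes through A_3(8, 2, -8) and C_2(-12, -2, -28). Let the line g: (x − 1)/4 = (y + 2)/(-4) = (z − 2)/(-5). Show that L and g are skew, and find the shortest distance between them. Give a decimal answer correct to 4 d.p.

9.8758

A direction vector for L is C_2 − A_3 = (-20, -4, -20).
g has direction (4, -4, -5) through (1, -2, 2).
Common perpendicular direction n = (-20, -4, -20) × (4, -4, -5) = (-60, -180, 96).
With w = (1, -2, 2) − (8, 2, -8) = (-7, -4, 10), w · n = 2100.
Since n ≠ 0 the lines are not parallel, and w · n = 2100 ≠ 0 so they do not intersect; hence they are skew.
Distance = |w · n| / |n| = |2100| / √45216 ≈ 9.8758.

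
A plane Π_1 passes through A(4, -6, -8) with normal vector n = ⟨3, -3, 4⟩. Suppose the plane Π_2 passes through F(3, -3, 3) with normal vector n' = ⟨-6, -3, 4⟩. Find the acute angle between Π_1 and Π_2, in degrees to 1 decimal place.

81.2

Π_1: n·r = n·A gives 3x - 3y + 4z = -2.
Π_2: n'·r = n'·F gives -6x - 3y + 4z = 3.
cos θ = |n₁·n₂| / (|n₁||n₂|) = |7| / (√34 · √61).
θ = arccos(0.15371) ≈ 81.2°.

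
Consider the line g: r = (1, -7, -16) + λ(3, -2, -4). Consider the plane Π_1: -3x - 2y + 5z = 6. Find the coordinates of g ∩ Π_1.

Substitute r = (1, -7, -16) + t(3, -2, -4) into the plane: -69 + (-25)t = 6, so t = -3.
Intersection: (1, -7, -16) + (-3)·(3, -2, -4) = (-8, -1, -4).

(-8, -1, -4)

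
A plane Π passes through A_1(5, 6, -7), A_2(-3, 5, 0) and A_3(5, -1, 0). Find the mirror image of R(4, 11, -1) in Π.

(-2, 3, -9)

A_1A_2 = (-8, -1, 7), A_1A_3 = (0, -7, 7); a normal to Π is A_1A_2 × A_1A_3 = (42, 56, 56).
Using A_1: Π has equation 42x + 56y + 56z = 154.
λ = (n·R − d)/|n|² = (728 − 154)/8036 = 1/14.
Reflection = R − 2λn = (4, 11, -1) − (1/7)·(42, 56, 56) = (-2, 3, -9).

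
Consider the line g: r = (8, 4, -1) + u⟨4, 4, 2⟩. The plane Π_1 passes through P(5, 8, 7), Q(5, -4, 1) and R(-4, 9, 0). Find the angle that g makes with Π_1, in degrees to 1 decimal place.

PQ = (0, -12, -6), PR = (-9, 1, -7); a normal to Π_1 is PQ × PR = (90, 54, -108).
Using P: Π_1 has equation 90x + 54y - 108z = 126.
sin θ = |n·v| / (|n||v|) = |360| / (√22680 · √36) = 0.39841.
θ ≈ 23.5°.

23.5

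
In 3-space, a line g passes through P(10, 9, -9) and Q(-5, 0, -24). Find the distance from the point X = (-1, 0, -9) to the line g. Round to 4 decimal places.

A direction vector for g is Q − P = (-15, -9, -15).
Taking (10, 9, -9) on g with direction v = (-15, -9, -15): w = X − (10, 9, -9) = (-11, -9, 0), and w × v = (135, -165, -36).
Distance = |w × v| / |v| = √46746 / √531 ≈ 9.3826.

9.3826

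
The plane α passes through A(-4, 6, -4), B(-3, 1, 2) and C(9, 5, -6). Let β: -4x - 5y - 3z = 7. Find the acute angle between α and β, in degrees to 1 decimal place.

26.5

AB = (1, -5, 6), AC = (13, -1, -2); a normal to α is AB × AC = (16, 80, 64).
Using A: α has equation 16x + 80y + 64z = 160.
cos θ = |n₁·n₂| / (|n₁||n₂|) = |-656| / (√10752 · √50).
θ = arccos(0.89469) ≈ 26.5°.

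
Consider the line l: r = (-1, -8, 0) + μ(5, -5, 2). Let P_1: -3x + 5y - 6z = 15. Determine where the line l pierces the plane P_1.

(-6, -3, -2)

Substitute r = (-1, -8, 0) + t(5, -5, 2) into the plane: -37 + (-52)t = 15, so t = -1.
Intersection: (-1, -8, 0) + (-1)·(5, -5, 2) = (-6, -3, -2).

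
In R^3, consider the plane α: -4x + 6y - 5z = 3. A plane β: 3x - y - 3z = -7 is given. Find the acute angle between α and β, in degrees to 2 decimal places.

cos θ = |n₁·n₂| / (|n₁||n₂|) = |-3| / (√77 · √19).
θ = arccos(0.07843) ≈ 85.50°.

85.50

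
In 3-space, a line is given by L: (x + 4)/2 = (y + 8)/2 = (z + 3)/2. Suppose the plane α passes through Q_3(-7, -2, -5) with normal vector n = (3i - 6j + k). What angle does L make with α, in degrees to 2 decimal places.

9.80

L has direction (2, 2, 2) through (-4, -8, -3).
α: n·r = n·Q_3 gives 3x - 6y + z = -14.
sin θ = |n·v| / (|n||v|) = |-4| / (√46 · √12) = 0.17025.
θ ≈ 9.80°.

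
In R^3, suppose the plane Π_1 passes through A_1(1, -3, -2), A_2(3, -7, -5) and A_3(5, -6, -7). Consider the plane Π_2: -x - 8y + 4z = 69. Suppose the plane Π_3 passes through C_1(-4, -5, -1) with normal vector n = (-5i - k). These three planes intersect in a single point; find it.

A_1A_2 = (2, -4, -3), A_1A_3 = (4, -3, -5); a normal to Π_1 is A_1A_2 × A_1A_3 = (11, -2, 10).
Using A_1: Π_1 has equation 11x - 2y + 10z = -3.
Π_3: n·r = n·C_1 gives -5x - z = 21.
Solving the 3×3 linear system 11x - 2y + 10z = -3, -x - 8y + 4z = 69, -5x - z = 21 (e.g. by elimination or Cramer's rule, determinant = -270) gives (-5, -6, 4).

(-5, -6, 4)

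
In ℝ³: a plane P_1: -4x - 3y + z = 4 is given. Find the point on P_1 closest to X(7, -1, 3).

(3, -4, 4)

Foot = X − λn with λ = (n·X − d)/|n|² = (-22 − 4)/26 = -1.
Foot = (7, -1, 3) − (-1)·(-4, -3, 1) = (3, -4, 4).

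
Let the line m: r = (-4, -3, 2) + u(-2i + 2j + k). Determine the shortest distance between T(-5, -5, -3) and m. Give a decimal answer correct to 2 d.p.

Taking (-4, -3, 2) on m with direction v = (-2, 2, 1): w = T − (-4, -3, 2) = (-1, -2, -5), and w × v = (8, 11, -6).
Distance = |w × v| / |v| = √221 / √9 ≈ 4.96.

4.96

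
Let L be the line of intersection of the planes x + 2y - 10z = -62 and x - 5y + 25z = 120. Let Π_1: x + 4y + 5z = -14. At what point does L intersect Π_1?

(-10, -6, 4)

Direction of L: (1, 2, -10) × (1, -5, 25) = (0, -35, -7).
A point on L: solving the two plane equations with y = 9 gives (-10, 9, 7).
Substitute r = (-10, 9, 7) + t(0, -35, -7) into the plane: 61 + (-175)t = -14, so t = 3/7.
Intersection: (-10, 9, 7) + (3/7)·(0, -35, -7) = (-10, -6, 4).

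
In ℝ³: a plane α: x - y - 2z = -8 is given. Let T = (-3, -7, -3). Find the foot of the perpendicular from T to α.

(-6, -4, 3)

Foot = T − λn with λ = (n·T − d)/|n|² = (10 − (-8))/6 = 3.
Foot = (-3, -7, -3) − 3·(1, -1, -2) = (-6, -4, 3).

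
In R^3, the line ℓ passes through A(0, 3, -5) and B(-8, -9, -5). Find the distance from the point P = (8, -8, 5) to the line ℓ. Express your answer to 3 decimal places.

A direction vector for ℓ is B − A = (-8, -12, 0).
Taking (0, 3, -5) on ℓ with direction v = (-8, -12, 0): w = P − (0, 3, -5) = (8, -11, 10), and w × v = (120, -80, -184).
Distance = |w × v| / |v| = √54656 / √208 ≈ 16.210.

16.210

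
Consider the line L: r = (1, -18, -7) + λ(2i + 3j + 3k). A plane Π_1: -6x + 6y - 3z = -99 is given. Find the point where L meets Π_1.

Substitute r = (1, -18, -7) + t(2, 3, 3) into the plane: -93 + (-3)t = -99, so t = 2.
Intersection: (1, -18, -7) + 2·(2, 3, 3) = (5, -12, -1).

(5, -12, -1)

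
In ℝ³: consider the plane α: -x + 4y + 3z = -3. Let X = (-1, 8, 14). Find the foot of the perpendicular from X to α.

Foot = X − λn with λ = (n·X − d)/|n|² = (75 − (-3))/26 = 3.
Foot = (-1, 8, 14) − 3·(-1, 4, 3) = (2, -4, 5).

(2, -4, 5)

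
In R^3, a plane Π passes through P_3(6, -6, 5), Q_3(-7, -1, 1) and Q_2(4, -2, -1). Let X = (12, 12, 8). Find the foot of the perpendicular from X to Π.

(9, -3, -1)

P_3Q_3 = (-13, 5, -4), P_3Q_2 = (-2, 4, -6); a normal to Π is P_3Q_3 × P_3Q_2 = (-14, -70, -42).
Using P_3: Π has equation -14x - 70y - 42z = 126.
Foot = X − λn with λ = (n·X − d)/|n|² = (-1344 − 126)/6860 = -3/14.
Foot = (12, 12, 8) − (-3/14)·(-14, -70, -42) = (9, -3, -1).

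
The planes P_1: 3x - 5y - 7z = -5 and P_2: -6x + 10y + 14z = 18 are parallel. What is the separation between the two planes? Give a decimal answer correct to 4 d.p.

Rescale P_2 by 1/(-2): 3x - 5y - 7z = -9. Then distance = |-5 − (-9)| / √83 ≈ 0.4391.

0.4391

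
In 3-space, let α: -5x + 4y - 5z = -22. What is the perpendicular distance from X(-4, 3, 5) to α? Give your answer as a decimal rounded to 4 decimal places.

n·X − d = (-5)·(-4) + (4)·(3) + (-5)·(5) − (-22) = 29; |n| = √66.
Distance = |29| / √66 = 29/√66 ≈ 3.5697.

3.5697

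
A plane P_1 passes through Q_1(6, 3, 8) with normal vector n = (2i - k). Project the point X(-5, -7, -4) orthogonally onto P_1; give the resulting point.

P_1: n·r = n·Q_1 gives 2x - z = 4.
Foot = X − λn with λ = (n·X − d)/|n|² = (-6 − 4)/5 = -2.
Foot = (-5, -7, -4) − (-2)·(2, 0, -1) = (-1, -7, -6).

(-1, -7, -6)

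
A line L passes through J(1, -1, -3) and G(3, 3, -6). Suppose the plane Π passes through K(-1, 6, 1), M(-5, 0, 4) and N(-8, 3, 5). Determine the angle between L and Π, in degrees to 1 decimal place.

A direction vector for L is G − J = (2, 4, -3).
KM = (-4, -6, 3), KN = (-7, -3, 4); a normal to Π is KM × KN = (-15, -5, -30).
Using K: Π has equation -15x - 5y - 30z = -45.
sin θ = |n·v| / (|n||v|) = |40| / (√1150 · √29) = 0.21903.
θ ≈ 12.7°.

12.7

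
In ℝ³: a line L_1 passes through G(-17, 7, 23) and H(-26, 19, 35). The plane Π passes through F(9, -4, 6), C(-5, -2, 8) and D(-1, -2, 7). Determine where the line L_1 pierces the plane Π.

(-8, -5, 11)

A direction vector for L_1 is H − G = (-9, 12, 12).
FC = (-14, 2, 2), FD = (-10, 2, 1); a normal to Π is FC × FD = (-2, -6, -8).
Using F: Π has equation -2x - 6y - 8z = -42.
Substitute r = (-17, 7, 23) + t(-9, 12, 12) into the plane: -192 + (-150)t = -42, so t = -1.
Intersection: (-17, 7, 23) + (-1)·(-9, 12, 12) = (-8, -5, 11).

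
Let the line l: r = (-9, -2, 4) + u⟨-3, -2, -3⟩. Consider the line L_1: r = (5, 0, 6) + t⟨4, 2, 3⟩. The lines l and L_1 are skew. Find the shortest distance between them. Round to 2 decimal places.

0.55

Common perpendicular direction n = (-3, -2, -3) × (4, 2, 3) = (0, -3, 2).
With w = (5, 0, 6) − (-9, -2, 4) = (14, 2, 2), w · n = -2.
Distance = |w · n| / |n| = |-2| / √13 ≈ 0.55.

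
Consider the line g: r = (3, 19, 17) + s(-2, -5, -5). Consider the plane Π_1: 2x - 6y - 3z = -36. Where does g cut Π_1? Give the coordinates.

Substitute r = (3, 19, 17) + t(-2, -5, -5) into the plane: -159 + 41t = -36, so t = 3.
Intersection: (3, 19, 17) + 3·(-2, -5, -5) = (-3, 4, 2).

(-3, 4, 2)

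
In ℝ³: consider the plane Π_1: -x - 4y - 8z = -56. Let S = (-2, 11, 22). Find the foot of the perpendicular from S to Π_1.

Foot = S − λn with λ = (n·S − d)/|n|² = (-218 − (-56))/81 = -2.
Foot = (-2, 11, 22) − (-2)·(-1, -4, -8) = (-4, 3, 6).

(-4, 3, 6)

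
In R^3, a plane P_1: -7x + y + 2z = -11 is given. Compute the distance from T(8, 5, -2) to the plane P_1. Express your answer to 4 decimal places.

5.9876

n·T − d = (-7)·(8) + (1)·(5) + (2)·(-2) − (-11) = -44; |n| = √54.
Distance = |-44| / √54 = 44/√54 ≈ 5.9876.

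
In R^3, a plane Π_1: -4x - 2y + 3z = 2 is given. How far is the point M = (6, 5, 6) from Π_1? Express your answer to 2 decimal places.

n·M − d = (-4)·(6) + (-2)·(5) + (3)·(6) − 2 = -18; |n| = √29.
Distance = |-18| / √29 = 18/√29 ≈ 3.34.

3.34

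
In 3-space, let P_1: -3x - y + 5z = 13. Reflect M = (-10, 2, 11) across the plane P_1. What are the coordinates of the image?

(2, 6, -9)

λ = (n·M − d)/|n|² = (83 − 13)/35 = 2.
Reflection = M − 2λn = (-10, 2, 11) − 4·(-3, -1, 5) = (2, 6, -9).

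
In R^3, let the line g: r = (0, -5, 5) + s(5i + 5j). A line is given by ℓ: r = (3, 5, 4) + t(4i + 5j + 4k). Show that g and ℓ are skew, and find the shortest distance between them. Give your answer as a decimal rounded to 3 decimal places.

Common perpendicular direction n = (5, 5, 0) × (4, 5, 4) = (20, -20, 5).
With w = (3, 5, 4) − (0, -5, 5) = (3, 10, -1), w · n = -145.
Since n ≠ 0 the lines are not parallel, and w · n = -145 ≠ 0 so they do not intersect; hence they are skew.
Distance = |w · n| / |n| = |-145| / √825 ≈ 5.048.

5.048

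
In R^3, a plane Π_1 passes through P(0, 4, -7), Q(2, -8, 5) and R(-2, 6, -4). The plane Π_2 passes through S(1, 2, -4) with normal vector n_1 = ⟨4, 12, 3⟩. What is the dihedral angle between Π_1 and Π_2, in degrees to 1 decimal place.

PQ = (2, -12, 12), PR = (-2, 2, 3); a normal to Π_1 is PQ × PR = (-60, -30, -20).
Using P: Π_1 has equation -60x - 30y - 20z = 20.
Π_2: n_1·r = n_1·S gives 4x + 12y + 3z = 16.
cos θ = |n₁·n₂| / (|n₁||n₂|) = |-660| / (√4900 · √169).
θ = arccos(0.72527) ≈ 43.5°.

43.5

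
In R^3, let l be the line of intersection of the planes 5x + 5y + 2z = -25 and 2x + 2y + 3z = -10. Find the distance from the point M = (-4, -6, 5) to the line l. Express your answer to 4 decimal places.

Direction of l: (5, 5, 2) × (2, 2, 3) = (11, -11, 0).
A point on l: solving the two plane equations with x = -2 gives (-2, -3, 0).
Taking (-2, -3, 0) on l with direction v = (11, -11, 0): w = M − (-2, -3, 0) = (-2, -3, 5), and w × v = (55, 55, 55).
Distance = |w × v| / |v| = √9075 / √242 ≈ 6.1237.

6.1237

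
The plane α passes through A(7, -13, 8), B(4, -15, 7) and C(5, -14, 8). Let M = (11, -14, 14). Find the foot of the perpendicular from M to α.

AB = (-3, -2, -1), AC = (-2, -1, 0); a normal to α is AB × AC = (-1, 2, -1).
Using A: α has equation -x + 2y - z = -41.
Foot = M − λn with λ = (n·M − d)/|n|² = (-53 − (-41))/6 = -2.
Foot = (11, -14, 14) − (-2)·(-1, 2, -1) = (9, -10, 12).

(9, -10, 12)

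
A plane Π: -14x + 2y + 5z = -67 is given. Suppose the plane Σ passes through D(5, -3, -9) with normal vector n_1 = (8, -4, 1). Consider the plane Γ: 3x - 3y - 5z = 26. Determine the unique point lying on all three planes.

(4, -3, -1)

Σ: n_1·r = n_1·D gives 8x - 4y + z = 43.
Solving the 3×3 linear system -14x + 2y + 5z = -67, 8x - 4y + z = 43, 3x - 3y - 5z = 26 (e.g. by elimination or Cramer's rule, determinant = -296) gives (4, -3, -1).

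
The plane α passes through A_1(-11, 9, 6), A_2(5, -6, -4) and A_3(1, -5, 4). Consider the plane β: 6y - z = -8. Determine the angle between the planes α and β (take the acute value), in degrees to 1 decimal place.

57.4

A_1A_2 = (16, -15, -10), A_1A_3 = (12, -14, -2); a normal to α is A_1A_2 × A_1A_3 = (-110, -88, -44).
Using A_1: α has equation -110x - 88y - 44z = 154.
cos θ = |n₁·n₂| / (|n₁||n₂|) = |-484| / (√21780 · √37).
θ = arccos(0.53916) ≈ 57.4°.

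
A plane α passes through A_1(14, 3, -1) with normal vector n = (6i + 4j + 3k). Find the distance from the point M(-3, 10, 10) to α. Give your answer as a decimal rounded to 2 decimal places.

5.25

α: n·r = n·A_1 gives 6x + 4y + 3z = 93.
n·M − d = (6)·(-3) + (4)·(10) + (3)·(10) − 93 = -41; |n| = √61.
Distance = |-41| / √61 = 41/√61 ≈ 5.25.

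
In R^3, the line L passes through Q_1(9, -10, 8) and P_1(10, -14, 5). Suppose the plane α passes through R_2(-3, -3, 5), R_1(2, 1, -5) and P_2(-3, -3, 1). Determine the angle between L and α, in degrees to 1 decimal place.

A direction vector for L is P_1 − Q_1 = (1, -4, -3).
R_2R_1 = (5, 4, -10), R_2P_2 = (0, 0, -4); a normal to α is R_2R_1 × R_2P_2 = (-16, 20, 0).
Using R_2: α has equation -16x + 20y = -12.
sin θ = |n·v| / (|n||v|) = |-96| / (√656 · √26) = 0.73508.
θ ≈ 47.3°.

47.3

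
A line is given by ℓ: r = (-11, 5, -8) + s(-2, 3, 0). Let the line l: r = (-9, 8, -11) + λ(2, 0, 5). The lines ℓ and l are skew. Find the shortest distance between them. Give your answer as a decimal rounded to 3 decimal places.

4.105

Common perpendicular direction n = (-2, 3, 0) × (2, 0, 5) = (15, 10, -6).
With w = (-9, 8, -11) − (-11, 5, -8) = (2, 3, -3), w · n = 78.
Distance = |w · n| / |n| = |78| / √361 ≈ 4.105.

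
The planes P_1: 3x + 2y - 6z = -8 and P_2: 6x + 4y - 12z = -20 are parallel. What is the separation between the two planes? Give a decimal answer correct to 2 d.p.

Rescale P_2 by 1/2: 3x + 2y - 6z = -10. Then distance = |-8 − (-10)| / √49 ≈ 0.29.

0.29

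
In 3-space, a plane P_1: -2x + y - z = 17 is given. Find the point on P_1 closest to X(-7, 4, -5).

(-5, 3, -4)

Foot = X − λn with λ = (n·X − d)/|n|² = (23 − 17)/6 = 1.
Foot = (-7, 4, -5) − 1·(-2, 1, -1) = (-5, 3, -4).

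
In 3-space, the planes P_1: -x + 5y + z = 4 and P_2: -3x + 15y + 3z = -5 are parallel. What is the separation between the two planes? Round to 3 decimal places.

1.091

Rescale P_2 by 1/3: -x + 5y + z = -5/3. Then distance = |4 − (-5/3)| / √27 ≈ 1.091.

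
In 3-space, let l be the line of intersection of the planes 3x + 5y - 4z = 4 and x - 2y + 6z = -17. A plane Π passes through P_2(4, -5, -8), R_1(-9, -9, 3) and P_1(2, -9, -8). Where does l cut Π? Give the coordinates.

Direction of l: (3, 5, -4) × (1, -2, 6) = (22, -22, -11).
A point on l: solving the two plane equations with x = -5 gives (-5, 3, -1).
P_2R_1 = (-13, -4, 11), P_2P_1 = (-2, -4, 0); a normal to Π is P_2R_1 × P_2P_1 = (44, -22, 44).
Using P_2: Π has equation 44x - 22y + 44z = -66.
Substitute r = (-5, 3, -1) + t(22, -22, -11) into the plane: -330 + 968t = -66, so t = 3/11.
Intersection: (-5, 3, -1) + (3/11)·(22, -22, -11) = (1, -3, -4).

(1, -3, -4)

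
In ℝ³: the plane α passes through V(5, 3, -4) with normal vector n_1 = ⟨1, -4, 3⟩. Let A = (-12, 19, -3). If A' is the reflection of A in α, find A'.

α: n_1·r = n_1·V gives x - 4y + 3z = -19.
λ = (n·A − d)/|n|² = (-97 − (-19))/26 = -3.
Reflection = A − 2λn = (-12, 19, -3) − (-6)·(1, -4, 3) = (-6, -5, 15).

(-6, -5, 15)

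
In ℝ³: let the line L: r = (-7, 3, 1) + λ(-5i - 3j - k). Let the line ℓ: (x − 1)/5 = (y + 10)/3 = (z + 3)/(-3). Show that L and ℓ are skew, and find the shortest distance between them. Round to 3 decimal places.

ℓ has direction (5, 3, -3) through (1, -10, -3).
Common perpendicular direction n = (-5, -3, -1) × (5, 3, -3) = (12, -20, 0).
With w = (1, -10, -3) − (-7, 3, 1) = (8, -13, -4), w · n = 356.
Since n ≠ 0 the lines are not parallel, and w · n = 356 ≠ 0 so they do not intersect; hence they are skew.
Distance = |w · n| / |n| = |356| / √544 ≈ 15.263.

15.263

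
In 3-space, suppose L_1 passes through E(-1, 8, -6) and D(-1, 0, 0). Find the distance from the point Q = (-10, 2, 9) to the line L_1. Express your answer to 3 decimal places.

12.311

A direction vector for L_1 is D − E = (0, -8, 6).
Taking (-1, 8, -6) on L_1 with direction v = (0, -8, 6): w = Q − (-1, 8, -6) = (-9, -6, 15), and w × v = (84, 54, 72).
Distance = |w × v| / |v| = √15156 / √100 ≈ 12.311.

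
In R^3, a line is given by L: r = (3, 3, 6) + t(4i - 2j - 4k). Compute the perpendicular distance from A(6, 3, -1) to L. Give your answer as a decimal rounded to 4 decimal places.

Taking (3, 3, 6) on L with direction v = (4, -2, -4): w = A − (3, 3, 6) = (3, 0, -7), and w × v = (-14, -16, -6).
Distance = |w × v| / |v| = √488 / √36 ≈ 3.6818.

3.6818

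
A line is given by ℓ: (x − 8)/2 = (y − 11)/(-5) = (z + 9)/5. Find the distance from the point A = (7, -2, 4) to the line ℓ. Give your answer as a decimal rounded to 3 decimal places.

5.966

ℓ has direction (2, -5, 5) through (8, 11, -9).
Taking (8, 11, -9) on ℓ with direction v = (2, -5, 5): w = A − (8, 11, -9) = (-1, -13, 13), and w × v = (0, 31, 31).
Distance = |w × v| / |v| = √1922 / √54 ≈ 5.966.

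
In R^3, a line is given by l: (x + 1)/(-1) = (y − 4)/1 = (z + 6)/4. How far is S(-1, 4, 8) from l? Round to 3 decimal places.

4.667

l has direction (-1, 1, 4) through (-1, 4, -6).
Taking (-1, 4, -6) on l with direction v = (-1, 1, 4): w = S − (-1, 4, -6) = (0, 0, 14), and w × v = (-14, -14, 0).
Distance = |w × v| / |v| = √392 / √18 ≈ 4.667.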